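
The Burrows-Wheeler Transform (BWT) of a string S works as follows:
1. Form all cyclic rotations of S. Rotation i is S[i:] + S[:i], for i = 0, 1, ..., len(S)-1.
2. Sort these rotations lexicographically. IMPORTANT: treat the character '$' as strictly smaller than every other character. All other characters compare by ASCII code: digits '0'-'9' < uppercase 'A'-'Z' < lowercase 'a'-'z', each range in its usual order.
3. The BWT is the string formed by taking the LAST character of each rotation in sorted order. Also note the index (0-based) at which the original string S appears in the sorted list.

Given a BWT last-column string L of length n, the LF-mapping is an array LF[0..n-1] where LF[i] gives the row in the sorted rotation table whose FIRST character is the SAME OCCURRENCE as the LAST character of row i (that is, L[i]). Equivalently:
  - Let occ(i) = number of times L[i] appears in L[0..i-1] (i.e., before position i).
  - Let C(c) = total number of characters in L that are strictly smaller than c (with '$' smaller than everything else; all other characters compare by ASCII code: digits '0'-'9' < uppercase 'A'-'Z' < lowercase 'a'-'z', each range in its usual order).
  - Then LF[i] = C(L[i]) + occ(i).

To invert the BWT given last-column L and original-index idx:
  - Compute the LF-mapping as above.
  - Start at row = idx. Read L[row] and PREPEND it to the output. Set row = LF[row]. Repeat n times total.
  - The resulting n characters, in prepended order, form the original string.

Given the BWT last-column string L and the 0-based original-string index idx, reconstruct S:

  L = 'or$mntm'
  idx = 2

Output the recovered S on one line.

LF mapping: 4 5 0 1 3 6 2
Walk LF starting at row 2, prepending L[row]:
  step 1: row=2, L[2]='$', prepend. Next row=LF[2]=0
  step 2: row=0, L[0]='o', prepend. Next row=LF[0]=4
  step 3: row=4, L[4]='n', prepend. Next row=LF[4]=3
  step 4: row=3, L[3]='m', prepend. Next row=LF[3]=1
  step 5: row=1, L[1]='r', prepend. Next row=LF[1]=5
  step 6: row=5, L[5]='t', prepend. Next row=LF[5]=6
  step 7: row=6, L[6]='m', prepend. Next row=LF[6]=2
Reversed output: mtrmno$

Answer: mtrmno$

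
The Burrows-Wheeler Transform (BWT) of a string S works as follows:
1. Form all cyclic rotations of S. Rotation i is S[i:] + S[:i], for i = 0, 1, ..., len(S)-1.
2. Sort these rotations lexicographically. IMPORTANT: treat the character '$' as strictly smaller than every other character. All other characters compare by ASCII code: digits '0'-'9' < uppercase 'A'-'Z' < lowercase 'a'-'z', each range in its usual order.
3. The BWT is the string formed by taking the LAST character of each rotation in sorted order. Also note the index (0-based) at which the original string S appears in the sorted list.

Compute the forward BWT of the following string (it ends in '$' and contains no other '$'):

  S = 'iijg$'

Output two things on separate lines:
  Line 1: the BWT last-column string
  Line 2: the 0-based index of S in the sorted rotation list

Answer: gj$ii
2

Derivation:
All 5 rotations (rotation i = S[i:]+S[:i]):
  rot[0] = iijg$
  rot[1] = ijg$i
  rot[2] = jg$ii
  rot[3] = g$iij
  rot[4] = $iijg
Sorted (with $ < everything):
  sorted[0] = $iijg  (last char: 'g')
  sorted[1] = g$iij  (last char: 'j')
  sorted[2] = iijg$  (last char: '$')
  sorted[3] = ijg$i  (last char: 'i')
  sorted[4] = jg$ii  (last char: 'i')
Last column: gj$ii
Original string S is at sorted index 2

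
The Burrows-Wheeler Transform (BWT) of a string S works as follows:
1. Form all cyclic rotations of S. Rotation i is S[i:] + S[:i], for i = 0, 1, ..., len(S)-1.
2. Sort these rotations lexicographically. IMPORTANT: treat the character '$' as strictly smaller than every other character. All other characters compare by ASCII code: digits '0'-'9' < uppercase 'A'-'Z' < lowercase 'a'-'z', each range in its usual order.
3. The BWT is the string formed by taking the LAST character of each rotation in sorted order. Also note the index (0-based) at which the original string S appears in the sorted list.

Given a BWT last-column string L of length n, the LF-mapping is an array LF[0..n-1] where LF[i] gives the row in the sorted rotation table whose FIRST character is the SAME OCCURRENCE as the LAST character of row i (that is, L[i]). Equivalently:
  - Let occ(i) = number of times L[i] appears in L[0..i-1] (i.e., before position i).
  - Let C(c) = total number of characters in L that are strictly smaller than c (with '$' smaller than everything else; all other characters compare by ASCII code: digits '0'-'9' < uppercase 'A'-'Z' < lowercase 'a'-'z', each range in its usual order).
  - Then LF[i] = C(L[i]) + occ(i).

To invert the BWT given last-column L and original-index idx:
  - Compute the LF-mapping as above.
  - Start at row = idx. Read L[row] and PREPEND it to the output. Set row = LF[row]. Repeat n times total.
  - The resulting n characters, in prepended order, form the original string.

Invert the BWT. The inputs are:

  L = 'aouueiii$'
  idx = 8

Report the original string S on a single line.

LF mapping: 1 6 7 8 2 3 4 5 0
Walk LF starting at row 8, prepending L[row]:
  step 1: row=8, L[8]='$', prepend. Next row=LF[8]=0
  step 2: row=0, L[0]='a', prepend. Next row=LF[0]=1
  step 3: row=1, L[1]='o', prepend. Next row=LF[1]=6
  step 4: row=6, L[6]='i', prepend. Next row=LF[6]=4
  step 5: row=4, L[4]='e', prepend. Next row=LF[4]=2
  step 6: row=2, L[2]='u', prepend. Next row=LF[2]=7
  step 7: row=7, L[7]='i', prepend. Next row=LF[7]=5
  step 8: row=5, L[5]='i', prepend. Next row=LF[5]=3
  step 9: row=3, L[3]='u', prepend. Next row=LF[3]=8
Reversed output: uiiueioa$

Answer: uiiueioa$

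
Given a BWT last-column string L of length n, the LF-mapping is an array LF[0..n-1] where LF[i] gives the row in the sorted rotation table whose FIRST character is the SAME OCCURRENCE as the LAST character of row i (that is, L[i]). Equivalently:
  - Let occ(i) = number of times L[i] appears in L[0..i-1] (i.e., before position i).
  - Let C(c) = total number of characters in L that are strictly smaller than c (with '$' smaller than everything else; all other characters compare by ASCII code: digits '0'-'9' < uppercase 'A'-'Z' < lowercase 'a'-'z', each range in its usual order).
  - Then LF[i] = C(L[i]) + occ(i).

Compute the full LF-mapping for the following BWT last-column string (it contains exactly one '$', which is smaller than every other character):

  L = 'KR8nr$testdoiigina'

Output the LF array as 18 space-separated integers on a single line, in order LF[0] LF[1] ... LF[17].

Answer: 2 3 1 11 14 0 16 6 15 17 5 13 8 9 7 10 12 4

Derivation:
Char counts: '$':1, '8':1, 'K':1, 'R':1, 'a':1, 'd':1, 'e':1, 'g':1, 'i':3, 'n':2, 'o':1, 'r':1, 's':1, 't':2
C (first-col start): C('$')=0, C('8')=1, C('K')=2, C('R')=3, C('a')=4, C('d')=5, C('e')=6, C('g')=7, C('i')=8, C('n')=11, C('o')=13, C('r')=14, C('s')=15, C('t')=16
L[0]='K': occ=0, LF[0]=C('K')+0=2+0=2
L[1]='R': occ=0, LF[1]=C('R')+0=3+0=3
L[2]='8': occ=0, LF[2]=C('8')+0=1+0=1
L[3]='n': occ=0, LF[3]=C('n')+0=11+0=11
L[4]='r': occ=0, LF[4]=C('r')+0=14+0=14
L[5]='$': occ=0, LF[5]=C('$')+0=0+0=0
L[6]='t': occ=0, LF[6]=C('t')+0=16+0=16
L[7]='e': occ=0, LF[7]=C('e')+0=6+0=6
L[8]='s': occ=0, LF[8]=C('s')+0=15+0=15
L[9]='t': occ=1, LF[9]=C('t')+1=16+1=17
L[10]='d': occ=0, LF[10]=C('d')+0=5+0=5
L[11]='o': occ=0, LF[11]=C('o')+0=13+0=13
L[12]='i': occ=0, LF[12]=C('i')+0=8+0=8
L[13]='i': occ=1, LF[13]=C('i')+1=8+1=9
L[14]='g': occ=0, LF[14]=C('g')+0=7+0=7
L[15]='i': occ=2, LF[15]=C('i')+2=8+2=10
L[16]='n': occ=1, LF[16]=C('n')+1=11+1=12
L[17]='a': occ=0, LF[17]=C('a')+0=4+0=4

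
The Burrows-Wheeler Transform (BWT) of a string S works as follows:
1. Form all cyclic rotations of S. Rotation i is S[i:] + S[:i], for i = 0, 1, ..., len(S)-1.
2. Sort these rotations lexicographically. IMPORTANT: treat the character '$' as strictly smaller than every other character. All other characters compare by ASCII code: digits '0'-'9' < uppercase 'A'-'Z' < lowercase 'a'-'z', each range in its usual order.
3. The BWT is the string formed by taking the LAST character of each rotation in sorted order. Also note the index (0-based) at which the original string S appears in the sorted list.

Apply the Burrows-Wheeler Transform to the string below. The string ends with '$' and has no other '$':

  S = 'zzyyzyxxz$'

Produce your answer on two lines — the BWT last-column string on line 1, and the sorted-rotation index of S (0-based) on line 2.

All 10 rotations (rotation i = S[i:]+S[:i]):
  rot[0] = zzyyzyxxz$
  rot[1] = zyyzyxxz$z
  rot[2] = yyzyxxz$zz
  rot[3] = yzyxxz$zzy
  rot[4] = zyxxz$zzyy
  rot[5] = yxxz$zzyyz
  rot[6] = xxz$zzyyzy
  rot[7] = xz$zzyyzyx
  rot[8] = z$zzyyzyxx
  rot[9] = $zzyyzyxxz
Sorted (with $ < everything):
  sorted[0] = $zzyyzyxxz  (last char: 'z')
  sorted[1] = xxz$zzyyzy  (last char: 'y')
  sorted[2] = xz$zzyyzyx  (last char: 'x')
  sorted[3] = yxxz$zzyyz  (last char: 'z')
  sorted[4] = yyzyxxz$zz  (last char: 'z')
  sorted[5] = yzyxxz$zzy  (last char: 'y')
  sorted[6] = z$zzyyzyxx  (last char: 'x')
  sorted[7] = zyxxz$zzyy  (last char: 'y')
  sorted[8] = zyyzyxxz$z  (last char: 'z')
  sorted[9] = zzyyzyxxz$  (last char: '$')
Last column: zyxzzyxyz$
Original string S is at sorted index 9

Answer: zyxzzyxyz$
9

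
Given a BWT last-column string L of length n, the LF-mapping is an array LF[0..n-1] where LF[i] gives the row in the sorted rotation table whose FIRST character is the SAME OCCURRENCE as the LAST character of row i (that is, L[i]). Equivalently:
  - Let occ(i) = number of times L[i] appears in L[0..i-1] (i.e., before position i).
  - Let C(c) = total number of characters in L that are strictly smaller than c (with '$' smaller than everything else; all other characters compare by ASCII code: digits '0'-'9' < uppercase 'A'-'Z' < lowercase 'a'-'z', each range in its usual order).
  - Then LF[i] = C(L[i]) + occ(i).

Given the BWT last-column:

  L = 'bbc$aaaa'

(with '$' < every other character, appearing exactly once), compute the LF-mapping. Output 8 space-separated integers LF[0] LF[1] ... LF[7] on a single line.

Char counts: '$':1, 'a':4, 'b':2, 'c':1
C (first-col start): C('$')=0, C('a')=1, C('b')=5, C('c')=7
L[0]='b': occ=0, LF[0]=C('b')+0=5+0=5
L[1]='b': occ=1, LF[1]=C('b')+1=5+1=6
L[2]='c': occ=0, LF[2]=C('c')+0=7+0=7
L[3]='$': occ=0, LF[3]=C('$')+0=0+0=0
L[4]='a': occ=0, LF[4]=C('a')+0=1+0=1
L[5]='a': occ=1, LF[5]=C('a')+1=1+1=2
L[6]='a': occ=2, LF[6]=C('a')+2=1+2=3
L[7]='a': occ=3, LF[7]=C('a')+3=1+3=4

Answer: 5 6 7 0 1 2 3 4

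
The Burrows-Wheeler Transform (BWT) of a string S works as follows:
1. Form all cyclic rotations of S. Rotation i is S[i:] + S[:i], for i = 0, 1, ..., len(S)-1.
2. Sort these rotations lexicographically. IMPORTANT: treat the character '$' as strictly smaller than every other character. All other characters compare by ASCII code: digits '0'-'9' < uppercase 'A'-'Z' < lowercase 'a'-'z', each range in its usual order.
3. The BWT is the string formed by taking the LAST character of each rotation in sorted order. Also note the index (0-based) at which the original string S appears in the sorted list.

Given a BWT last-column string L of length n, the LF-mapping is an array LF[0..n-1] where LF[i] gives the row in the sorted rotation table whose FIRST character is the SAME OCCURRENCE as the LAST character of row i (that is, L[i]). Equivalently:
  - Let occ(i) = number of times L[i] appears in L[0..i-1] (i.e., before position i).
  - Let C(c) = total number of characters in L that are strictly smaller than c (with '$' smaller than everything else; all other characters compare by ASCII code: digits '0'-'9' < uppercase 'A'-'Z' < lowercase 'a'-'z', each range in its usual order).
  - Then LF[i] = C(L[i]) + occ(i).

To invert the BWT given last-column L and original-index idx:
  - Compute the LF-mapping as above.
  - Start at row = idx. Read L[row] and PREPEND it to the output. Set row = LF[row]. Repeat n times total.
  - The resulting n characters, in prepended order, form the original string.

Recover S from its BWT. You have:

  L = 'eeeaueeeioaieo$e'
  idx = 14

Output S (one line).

LF mapping: 3 4 5 1 15 6 7 8 11 13 2 12 9 14 0 10
Walk LF starting at row 14, prepending L[row]:
  step 1: row=14, L[14]='$', prepend. Next row=LF[14]=0
  step 2: row=0, L[0]='e', prepend. Next row=LF[0]=3
  step 3: row=3, L[3]='a', prepend. Next row=LF[3]=1
  step 4: row=1, L[1]='e', prepend. Next row=LF[1]=4
  step 5: row=4, L[4]='u', prepend. Next row=LF[4]=15
  step 6: row=15, L[15]='e', prepend. Next row=LF[15]=10
  step 7: row=10, L[10]='a', prepend. Next row=LF[10]=2
  step 8: row=2, L[2]='e', prepend. Next row=LF[2]=5
  step 9: row=5, L[5]='e', prepend. Next row=LF[5]=6
  step 10: row=6, L[6]='e', prepend. Next row=LF[6]=7
  step 11: row=7, L[7]='e', prepend. Next row=LF[7]=8
  step 12: row=8, L[8]='i', prepend. Next row=LF[8]=11
  step 13: row=11, L[11]='i', prepend. Next row=LF[11]=12
  step 14: row=12, L[12]='e', prepend. Next row=LF[12]=9
  step 15: row=9, L[9]='o', prepend. Next row=LF[9]=13
  step 16: row=13, L[13]='o', prepend. Next row=LF[13]=14
Reversed output: ooeiieeeeaeueae$

Answer: ooeiieeeeaeueae$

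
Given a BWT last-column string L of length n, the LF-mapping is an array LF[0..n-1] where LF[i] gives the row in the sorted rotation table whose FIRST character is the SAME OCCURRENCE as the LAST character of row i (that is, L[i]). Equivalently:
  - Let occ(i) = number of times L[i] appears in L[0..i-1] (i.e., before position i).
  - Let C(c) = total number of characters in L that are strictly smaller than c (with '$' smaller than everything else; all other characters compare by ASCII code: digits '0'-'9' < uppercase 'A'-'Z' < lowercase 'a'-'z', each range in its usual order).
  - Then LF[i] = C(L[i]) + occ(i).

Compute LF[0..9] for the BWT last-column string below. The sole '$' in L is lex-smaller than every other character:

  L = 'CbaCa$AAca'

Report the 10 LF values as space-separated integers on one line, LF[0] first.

Answer: 3 8 5 4 6 0 1 2 9 7

Derivation:
Char counts: '$':1, 'A':2, 'C':2, 'a':3, 'b':1, 'c':1
C (first-col start): C('$')=0, C('A')=1, C('C')=3, C('a')=5, C('b')=8, C('c')=9
L[0]='C': occ=0, LF[0]=C('C')+0=3+0=3
L[1]='b': occ=0, LF[1]=C('b')+0=8+0=8
L[2]='a': occ=0, LF[2]=C('a')+0=5+0=5
L[3]='C': occ=1, LF[3]=C('C')+1=3+1=4
L[4]='a': occ=1, LF[4]=C('a')+1=5+1=6
L[5]='$': occ=0, LF[5]=C('$')+0=0+0=0
L[6]='A': occ=0, LF[6]=C('A')+0=1+0=1
L[7]='A': occ=1, LF[7]=C('A')+1=1+1=2
L[8]='c': occ=0, LF[8]=C('c')+0=9+0=9
L[9]='a': occ=2, LF[9]=C('a')+2=5+2=7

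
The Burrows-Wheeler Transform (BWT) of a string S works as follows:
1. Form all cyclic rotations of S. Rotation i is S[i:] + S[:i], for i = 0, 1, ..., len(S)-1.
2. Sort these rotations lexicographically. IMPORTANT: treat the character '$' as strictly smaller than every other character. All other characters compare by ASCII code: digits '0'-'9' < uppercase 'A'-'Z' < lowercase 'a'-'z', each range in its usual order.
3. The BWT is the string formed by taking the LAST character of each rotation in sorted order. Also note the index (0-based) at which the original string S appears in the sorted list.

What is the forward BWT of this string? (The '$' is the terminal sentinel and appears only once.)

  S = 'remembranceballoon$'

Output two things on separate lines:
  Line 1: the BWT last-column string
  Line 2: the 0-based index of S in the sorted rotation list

Answer: nbremncmraleeoaolb$
18

Derivation:
All 19 rotations (rotation i = S[i:]+S[:i]):
  rot[0] = remembranceballoon$
  rot[1] = emembranceballoon$r
  rot[2] = membranceballoon$re
  rot[3] = embranceballoon$rem
  rot[4] = mbranceballoon$reme
  rot[5] = branceballoon$remem
  rot[6] = ranceballoon$rememb
  rot[7] = anceballoon$remembr
  rot[8] = nceballoon$remembra
  rot[9] = ceballoon$remembran
  rot[10] = eballoon$remembranc
  rot[11] = balloon$remembrance
  rot[12] = alloon$remembranceb
  rot[13] = lloon$remembranceba
  rot[14] = loon$remembrancebal
  rot[15] = oon$remembranceball
  rot[16] = on$remembranceballo
  rot[17] = n$remembranceballoo
  rot[18] = $remembranceballoon
Sorted (with $ < everything):
  sorted[0] = $remembranceballoon  (last char: 'n')
  sorted[1] = alloon$remembranceb  (last char: 'b')
  sorted[2] = anceballoon$remembr  (last char: 'r')
  sorted[3] = balloon$remembrance  (last char: 'e')
  sorted[4] = branceballoon$remem  (last char: 'm')
  sorted[5] = ceballoon$remembran  (last char: 'n')
  sorted[6] = eballoon$remembranc  (last char: 'c')
  sorted[7] = embranceballoon$rem  (last char: 'm')
  sorted[8] = emembranceballoon$r  (last char: 'r')
  sorted[9] = lloon$remembranceba  (last char: 'a')
  sorted[10] = loon$remembrancebal  (last char: 'l')
  sorted[11] = mbranceballoon$reme  (last char: 'e')
  sorted[12] = membranceballoon$re  (last char: 'e')
  sorted[13] = n$remembranceballoo  (last char: 'o')
  sorted[14] = nceballoon$remembra  (last char: 'a')
  sorted[15] = on$remembranceballo  (last char: 'o')
  sorted[16] = oon$remembranceball  (last char: 'l')
  sorted[17] = ranceballoon$rememb  (last char: 'b')
  sorted[18] = remembranceballoon$  (last char: '$')
Last column: nbremncmraleeoaolb$
Original string S is at sorted index 18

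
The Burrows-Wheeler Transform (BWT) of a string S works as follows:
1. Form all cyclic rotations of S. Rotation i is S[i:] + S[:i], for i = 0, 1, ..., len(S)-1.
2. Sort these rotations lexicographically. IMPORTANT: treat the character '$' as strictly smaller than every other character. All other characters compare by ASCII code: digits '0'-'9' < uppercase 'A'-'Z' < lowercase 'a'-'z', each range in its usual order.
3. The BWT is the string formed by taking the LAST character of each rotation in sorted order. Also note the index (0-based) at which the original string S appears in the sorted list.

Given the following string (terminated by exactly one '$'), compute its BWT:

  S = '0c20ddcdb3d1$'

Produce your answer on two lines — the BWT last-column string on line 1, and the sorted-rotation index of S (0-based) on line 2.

All 13 rotations (rotation i = S[i:]+S[:i]):
  rot[0] = 0c20ddcdb3d1$
  rot[1] = c20ddcdb3d1$0
  rot[2] = 20ddcdb3d1$0c
  rot[3] = 0ddcdb3d1$0c2
  rot[4] = ddcdb3d1$0c20
  rot[5] = dcdb3d1$0c20d
  rot[6] = cdb3d1$0c20dd
  rot[7] = db3d1$0c20ddc
  rot[8] = b3d1$0c20ddcd
  rot[9] = 3d1$0c20ddcdb
  rot[10] = d1$0c20ddcdb3
  rot[11] = 1$0c20ddcdb3d
  rot[12] = $0c20ddcdb3d1
Sorted (with $ < everything):
  sorted[0] = $0c20ddcdb3d1  (last char: '1')
  sorted[1] = 0c20ddcdb3d1$  (last char: '$')
  sorted[2] = 0ddcdb3d1$0c2  (last char: '2')
  sorted[3] = 1$0c20ddcdb3d  (last char: 'd')
  sorted[4] = 20ddcdb3d1$0c  (last char: 'c')
  sorted[5] = 3d1$0c20ddcdb  (last char: 'b')
  sorted[6] = b3d1$0c20ddcd  (last char: 'd')
  sorted[7] = c20ddcdb3d1$0  (last char: '0')
  sorted[8] = cdb3d1$0c20dd  (last char: 'd')
  sorted[9] = d1$0c20ddcdb3  (last char: '3')
  sorted[10] = db3d1$0c20ddc  (last char: 'c')
  sorted[11] = dcdb3d1$0c20d  (last char: 'd')
  sorted[12] = ddcdb3d1$0c20  (last char: '0')
Last column: 1$2dcbd0d3cd0
Original string S is at sorted index 1

Answer: 1$2dcbd0d3cd0
1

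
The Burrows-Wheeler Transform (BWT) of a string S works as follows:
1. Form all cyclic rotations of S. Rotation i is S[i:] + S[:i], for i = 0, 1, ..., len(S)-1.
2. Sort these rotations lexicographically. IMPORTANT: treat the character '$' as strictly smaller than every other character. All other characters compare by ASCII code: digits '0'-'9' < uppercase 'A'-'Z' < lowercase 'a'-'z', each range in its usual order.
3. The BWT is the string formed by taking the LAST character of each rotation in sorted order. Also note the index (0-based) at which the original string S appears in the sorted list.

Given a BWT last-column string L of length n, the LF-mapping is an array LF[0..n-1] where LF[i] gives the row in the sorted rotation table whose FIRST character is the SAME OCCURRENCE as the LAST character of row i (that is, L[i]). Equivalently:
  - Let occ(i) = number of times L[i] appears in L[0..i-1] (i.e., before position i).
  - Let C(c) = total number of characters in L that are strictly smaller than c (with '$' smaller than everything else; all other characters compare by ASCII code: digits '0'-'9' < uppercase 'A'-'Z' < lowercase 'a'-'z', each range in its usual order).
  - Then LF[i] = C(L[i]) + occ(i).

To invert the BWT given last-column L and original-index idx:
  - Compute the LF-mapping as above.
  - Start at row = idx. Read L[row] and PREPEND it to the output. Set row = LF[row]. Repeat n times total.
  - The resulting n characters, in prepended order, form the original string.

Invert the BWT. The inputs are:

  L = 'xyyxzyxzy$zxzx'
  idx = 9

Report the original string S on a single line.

Answer: yyxzzzxzyxxyx$

Derivation:
LF mapping: 1 6 7 2 10 8 3 11 9 0 12 4 13 5
Walk LF starting at row 9, prepending L[row]:
  step 1: row=9, L[9]='$', prepend. Next row=LF[9]=0
  step 2: row=0, L[0]='x', prepend. Next row=LF[0]=1
  step 3: row=1, L[1]='y', prepend. Next row=LF[1]=6
  step 4: row=6, L[6]='x', prepend. Next row=LF[6]=3
  step 5: row=3, L[3]='x', prepend. Next row=LF[3]=2
  step 6: row=2, L[2]='y', prepend. Next row=LF[2]=7
  step 7: row=7, L[7]='z', prepend. Next row=LF[7]=11
  step 8: row=11, L[11]='x', prepend. Next row=LF[11]=4
  step 9: row=4, L[4]='z', prepend. Next row=LF[4]=10
  step 10: row=10, L[10]='z', prepend. Next row=LF[10]=12
  step 11: row=12, L[12]='z', prepend. Next row=LF[12]=13
  step 12: row=13, L[13]='x', prepend. Next row=LF[13]=5
  step 13: row=5, L[5]='y', prepend. Next row=LF[5]=8
  step 14: row=8, L[8]='y', prepend. Next row=LF[8]=9
Reversed output: yyxzzzxzyxxyx$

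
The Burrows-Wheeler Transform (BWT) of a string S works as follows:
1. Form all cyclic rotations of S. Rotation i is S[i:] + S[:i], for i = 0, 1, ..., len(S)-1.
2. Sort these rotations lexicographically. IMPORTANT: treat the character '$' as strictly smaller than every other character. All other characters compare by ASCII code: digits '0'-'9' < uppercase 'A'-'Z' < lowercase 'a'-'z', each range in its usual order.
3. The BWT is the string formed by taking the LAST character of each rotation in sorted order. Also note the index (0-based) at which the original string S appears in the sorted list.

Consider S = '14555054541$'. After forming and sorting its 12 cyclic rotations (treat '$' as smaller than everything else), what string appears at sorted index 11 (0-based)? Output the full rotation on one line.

Answer: 555054541$14

Derivation:
All 12 rotations (rotation i = S[i:]+S[:i]):
  rot[0] = 14555054541$
  rot[1] = 4555054541$1
  rot[2] = 555054541$14
  rot[3] = 55054541$145
  rot[4] = 5054541$1455
  rot[5] = 054541$14555
  rot[6] = 54541$145550
  rot[7] = 4541$1455505
  rot[8] = 541$14555054
  rot[9] = 41$145550545
  rot[10] = 1$1455505454
  rot[11] = $14555054541
Sorted (with $ < everything):
  sorted[0] = $14555054541
  sorted[1] = 054541$14555
  sorted[2] = 1$1455505454
  sorted[3] = 14555054541$
  sorted[4] = 41$145550545
  sorted[5] = 4541$1455505
  sorted[6] = 4555054541$1
  sorted[7] = 5054541$1455
  sorted[8] = 541$14555054
  sorted[9] = 54541$145550
  sorted[10] = 55054541$145
  sorted[11] = 555054541$14
sorted[11] = 555054541$14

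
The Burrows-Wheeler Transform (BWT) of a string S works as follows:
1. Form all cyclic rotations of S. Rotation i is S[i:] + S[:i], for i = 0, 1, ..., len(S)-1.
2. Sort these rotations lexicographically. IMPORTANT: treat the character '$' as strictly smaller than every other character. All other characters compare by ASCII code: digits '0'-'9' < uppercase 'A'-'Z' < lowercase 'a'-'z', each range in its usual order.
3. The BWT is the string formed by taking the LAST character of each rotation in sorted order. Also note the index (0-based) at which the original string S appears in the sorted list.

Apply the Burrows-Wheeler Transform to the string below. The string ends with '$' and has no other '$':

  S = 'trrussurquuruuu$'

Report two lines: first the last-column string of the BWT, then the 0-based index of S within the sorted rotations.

Answer: urutruus$usuruqr
8

Derivation:
All 16 rotations (rotation i = S[i:]+S[:i]):
  rot[0] = trrussurquuruuu$
  rot[1] = rrussurquuruuu$t
  rot[2] = russurquuruuu$tr
  rot[3] = ussurquuruuu$trr
  rot[4] = ssurquuruuu$trru
  rot[5] = surquuruuu$trrus
  rot[6] = urquuruuu$trruss
  rot[7] = rquuruuu$trrussu
  rot[8] = quuruuu$trrussur
  rot[9] = uuruuu$trrussurq
  rot[10] = uruuu$trrussurqu
  rot[11] = ruuu$trrussurquu
  rot[12] = uuu$trrussurquur
  rot[13] = uu$trrussurquuru
  rot[14] = u$trrussurquuruu
  rot[15] = $trrussurquuruuu
Sorted (with $ < everything):
  sorted[0] = $trrussurquuruuu  (last char: 'u')
  sorted[1] = quuruuu$trrussur  (last char: 'r')
  sorted[2] = rquuruuu$trrussu  (last char: 'u')
  sorted[3] = rrussurquuruuu$t  (last char: 't')
  sorted[4] = russurquuruuu$tr  (last char: 'r')
  sorted[5] = ruuu$trrussurquu  (last char: 'u')
  sorted[6] = ssurquuruuu$trru  (last char: 'u')
  sorted[7] = surquuruuu$trrus  (last char: 's')
  sorted[8] = trrussurquuruuu$  (last char: '$')
  sorted[9] = u$trrussurquuruu  (last char: 'u')
  sorted[10] = urquuruuu$trruss  (last char: 's')
  sorted[11] = uruuu$trrussurqu  (last char: 'u')
  sorted[12] = ussurquuruuu$trr  (last char: 'r')
  sorted[13] = uu$trrussurquuru  (last char: 'u')
  sorted[14] = uuruuu$trrussurq  (last char: 'q')
  sorted[15] = uuu$trrussurquur  (last char: 'r')
Last column: urutruus$usuruqr
Original string S is at sorted index 8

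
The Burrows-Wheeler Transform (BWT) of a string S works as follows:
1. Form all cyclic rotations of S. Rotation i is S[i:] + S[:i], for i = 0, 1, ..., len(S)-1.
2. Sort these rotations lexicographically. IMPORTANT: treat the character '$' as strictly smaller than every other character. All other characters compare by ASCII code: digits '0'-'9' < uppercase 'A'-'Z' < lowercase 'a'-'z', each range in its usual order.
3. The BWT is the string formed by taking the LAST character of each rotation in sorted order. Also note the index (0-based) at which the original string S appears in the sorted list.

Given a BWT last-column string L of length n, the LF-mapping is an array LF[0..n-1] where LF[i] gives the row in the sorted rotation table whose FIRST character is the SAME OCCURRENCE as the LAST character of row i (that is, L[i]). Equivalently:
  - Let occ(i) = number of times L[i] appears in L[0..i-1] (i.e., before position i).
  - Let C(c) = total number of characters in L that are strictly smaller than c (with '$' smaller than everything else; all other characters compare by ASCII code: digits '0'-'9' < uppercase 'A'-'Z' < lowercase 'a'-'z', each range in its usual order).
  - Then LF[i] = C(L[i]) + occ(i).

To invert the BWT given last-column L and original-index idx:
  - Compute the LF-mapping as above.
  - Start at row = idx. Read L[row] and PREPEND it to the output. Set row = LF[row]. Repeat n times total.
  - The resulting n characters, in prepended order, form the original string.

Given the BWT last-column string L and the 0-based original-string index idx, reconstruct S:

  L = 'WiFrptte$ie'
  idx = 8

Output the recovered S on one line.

Answer: repetitiFW$

Derivation:
LF mapping: 2 5 1 8 7 9 10 3 0 6 4
Walk LF starting at row 8, prepending L[row]:
  step 1: row=8, L[8]='$', prepend. Next row=LF[8]=0
  step 2: row=0, L[0]='W', prepend. Next row=LF[0]=2
  step 3: row=2, L[2]='F', prepend. Next row=LF[2]=1
  step 4: row=1, L[1]='i', prepend. Next row=LF[1]=5
  step 5: row=5, L[5]='t', prepend. Next row=LF[5]=9
  step 6: row=9, L[9]='i', prepend. Next row=LF[9]=6
  step 7: row=6, L[6]='t', prepend. Next row=LF[6]=10
  step 8: row=10, L[10]='e', prepend. Next row=LF[10]=4
  step 9: row=4, L[4]='p', prepend. Next row=LF[4]=7
  step 10: row=7, L[7]='e', prepend. Next row=LF[7]=3
  step 11: row=3, L[3]='r', prepend. Next row=LF[3]=8
Reversed output: repetitiFW$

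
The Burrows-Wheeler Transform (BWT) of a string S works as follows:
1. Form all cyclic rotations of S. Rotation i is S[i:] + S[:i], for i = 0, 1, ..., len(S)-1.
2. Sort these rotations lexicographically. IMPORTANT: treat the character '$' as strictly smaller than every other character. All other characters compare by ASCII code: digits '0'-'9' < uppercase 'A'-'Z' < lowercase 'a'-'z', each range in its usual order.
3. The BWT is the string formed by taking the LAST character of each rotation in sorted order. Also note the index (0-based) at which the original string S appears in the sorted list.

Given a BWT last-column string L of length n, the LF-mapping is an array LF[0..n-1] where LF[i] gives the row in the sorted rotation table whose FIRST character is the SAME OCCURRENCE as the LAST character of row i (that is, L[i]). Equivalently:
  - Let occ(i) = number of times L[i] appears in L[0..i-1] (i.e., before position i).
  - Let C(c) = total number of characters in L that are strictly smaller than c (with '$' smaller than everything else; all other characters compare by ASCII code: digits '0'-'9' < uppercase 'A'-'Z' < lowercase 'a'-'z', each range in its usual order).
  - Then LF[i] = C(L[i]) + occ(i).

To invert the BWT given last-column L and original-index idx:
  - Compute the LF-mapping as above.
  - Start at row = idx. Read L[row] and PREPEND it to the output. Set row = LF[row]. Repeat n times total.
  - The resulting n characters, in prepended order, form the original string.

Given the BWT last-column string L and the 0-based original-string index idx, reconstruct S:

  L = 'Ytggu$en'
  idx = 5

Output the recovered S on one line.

Answer: nuggetY$

Derivation:
LF mapping: 1 6 3 4 7 0 2 5
Walk LF starting at row 5, prepending L[row]:
  step 1: row=5, L[5]='$', prepend. Next row=LF[5]=0
  step 2: row=0, L[0]='Y', prepend. Next row=LF[0]=1
  step 3: row=1, L[1]='t', prepend. Next row=LF[1]=6
  step 4: row=6, L[6]='e', prepend. Next row=LF[6]=2
  step 5: row=2, L[2]='g', prepend. Next row=LF[2]=3
  step 6: row=3, L[3]='g', prepend. Next row=LF[3]=4
  step 7: row=4, L[4]='u', prepend. Next row=LF[4]=7
  step 8: row=7, L[7]='n', prepend. Next row=LF[7]=5
Reversed output: nuggetY$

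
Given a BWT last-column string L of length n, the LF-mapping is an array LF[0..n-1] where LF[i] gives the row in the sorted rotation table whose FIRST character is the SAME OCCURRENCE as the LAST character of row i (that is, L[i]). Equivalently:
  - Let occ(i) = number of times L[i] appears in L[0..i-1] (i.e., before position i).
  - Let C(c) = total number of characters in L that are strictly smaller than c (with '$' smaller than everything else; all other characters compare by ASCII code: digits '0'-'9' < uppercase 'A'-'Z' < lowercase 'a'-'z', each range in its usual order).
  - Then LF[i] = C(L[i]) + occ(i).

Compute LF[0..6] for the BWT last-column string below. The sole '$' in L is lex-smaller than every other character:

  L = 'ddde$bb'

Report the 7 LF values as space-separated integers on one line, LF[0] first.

Answer: 3 4 5 6 0 1 2

Derivation:
Char counts: '$':1, 'b':2, 'd':3, 'e':1
C (first-col start): C('$')=0, C('b')=1, C('d')=3, C('e')=6
L[0]='d': occ=0, LF[0]=C('d')+0=3+0=3
L[1]='d': occ=1, LF[1]=C('d')+1=3+1=4
L[2]='d': occ=2, LF[2]=C('d')+2=3+2=5
L[3]='e': occ=0, LF[3]=C('e')+0=6+0=6
L[4]='$': occ=0, LF[4]=C('$')+0=0+0=0
L[5]='b': occ=0, LF[5]=C('b')+0=1+0=1
L[6]='b': occ=1, LF[6]=C('b')+1=1+1=2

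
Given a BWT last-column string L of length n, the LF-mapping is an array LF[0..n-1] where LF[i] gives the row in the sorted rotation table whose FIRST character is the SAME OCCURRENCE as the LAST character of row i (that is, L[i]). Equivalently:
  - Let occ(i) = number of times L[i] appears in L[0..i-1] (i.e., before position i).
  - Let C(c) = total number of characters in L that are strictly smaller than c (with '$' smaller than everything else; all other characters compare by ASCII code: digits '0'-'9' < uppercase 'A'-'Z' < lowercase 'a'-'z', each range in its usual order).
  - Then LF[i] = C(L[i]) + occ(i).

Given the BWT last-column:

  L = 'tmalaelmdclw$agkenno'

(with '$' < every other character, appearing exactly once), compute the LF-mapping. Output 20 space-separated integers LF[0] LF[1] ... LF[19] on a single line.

Char counts: '$':1, 'a':3, 'c':1, 'd':1, 'e':2, 'g':1, 'k':1, 'l':3, 'm':2, 'n':2, 'o':1, 't':1, 'w':1
C (first-col start): C('$')=0, C('a')=1, C('c')=4, C('d')=5, C('e')=6, C('g')=8, C('k')=9, C('l')=10, C('m')=13, C('n')=15, C('o')=17, C('t')=18, C('w')=19
L[0]='t': occ=0, LF[0]=C('t')+0=18+0=18
L[1]='m': occ=0, LF[1]=C('m')+0=13+0=13
L[2]='a': occ=0, LF[2]=C('a')+0=1+0=1
L[3]='l': occ=0, LF[3]=C('l')+0=10+0=10
L[4]='a': occ=1, LF[4]=C('a')+1=1+1=2
L[5]='e': occ=0, LF[5]=C('e')+0=6+0=6
L[6]='l': occ=1, LF[6]=C('l')+1=10+1=11
L[7]='m': occ=1, LF[7]=C('m')+1=13+1=14
L[8]='d': occ=0, LF[8]=C('d')+0=5+0=5
L[9]='c': occ=0, LF[9]=C('c')+0=4+0=4
L[10]='l': occ=2, LF[10]=C('l')+2=10+2=12
L[11]='w': occ=0, LF[11]=C('w')+0=19+0=19
L[12]='$': occ=0, LF[12]=C('$')+0=0+0=0
L[13]='a': occ=2, LF[13]=C('a')+2=1+2=3
L[14]='g': occ=0, LF[14]=C('g')+0=8+0=8
L[15]='k': occ=0, LF[15]=C('k')+0=9+0=9
L[16]='e': occ=1, LF[16]=C('e')+1=6+1=7
L[17]='n': occ=0, LF[17]=C('n')+0=15+0=15
L[18]='n': occ=1, LF[18]=C('n')+1=15+1=16
L[19]='o': occ=0, LF[19]=C('o')+0=17+0=17

Answer: 18 13 1 10 2 6 11 14 5 4 12 19 0 3 8 9 7 15 16 17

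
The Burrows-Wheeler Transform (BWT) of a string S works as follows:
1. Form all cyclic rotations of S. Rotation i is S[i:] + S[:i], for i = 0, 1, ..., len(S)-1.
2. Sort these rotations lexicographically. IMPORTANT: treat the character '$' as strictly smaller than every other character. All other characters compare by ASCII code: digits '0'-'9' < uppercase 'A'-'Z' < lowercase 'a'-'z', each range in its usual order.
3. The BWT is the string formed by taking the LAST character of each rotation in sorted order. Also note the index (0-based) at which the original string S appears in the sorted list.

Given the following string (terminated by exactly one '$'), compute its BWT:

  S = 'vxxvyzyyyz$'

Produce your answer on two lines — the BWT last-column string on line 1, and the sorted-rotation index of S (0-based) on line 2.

Answer: z$xxvzyyvyy
1

Derivation:
All 11 rotations (rotation i = S[i:]+S[:i]):
  rot[0] = vxxvyzyyyz$
  rot[1] = xxvyzyyyz$v
  rot[2] = xvyzyyyz$vx
  rot[3] = vyzyyyz$vxx
  rot[4] = yzyyyz$vxxv
  rot[5] = zyyyz$vxxvy
  rot[6] = yyyz$vxxvyz
  rot[7] = yyz$vxxvyzy
  rot[8] = yz$vxxvyzyy
  rot[9] = z$vxxvyzyyy
  rot[10] = $vxxvyzyyyz
Sorted (with $ < everything):
  sorted[0] = $vxxvyzyyyz  (last char: 'z')
  sorted[1] = vxxvyzyyyz$  (last char: '$')
  sorted[2] = vyzyyyz$vxx  (last char: 'x')
  sorted[3] = xvyzyyyz$vx  (last char: 'x')
  sorted[4] = xxvyzyyyz$v  (last char: 'v')
  sorted[5] = yyyz$vxxvyz  (last char: 'z')
  sorted[6] = yyz$vxxvyzy  (last char: 'y')
  sorted[7] = yz$vxxvyzyy  (last char: 'y')
  sorted[8] = yzyyyz$vxxv  (last char: 'v')
  sorted[9] = z$vxxvyzyyy  (last char: 'y')
  sorted[10] = zyyyz$vxxvy  (last char: 'y')
Last column: z$xxvzyyvyy
Original string S is at sorted index 1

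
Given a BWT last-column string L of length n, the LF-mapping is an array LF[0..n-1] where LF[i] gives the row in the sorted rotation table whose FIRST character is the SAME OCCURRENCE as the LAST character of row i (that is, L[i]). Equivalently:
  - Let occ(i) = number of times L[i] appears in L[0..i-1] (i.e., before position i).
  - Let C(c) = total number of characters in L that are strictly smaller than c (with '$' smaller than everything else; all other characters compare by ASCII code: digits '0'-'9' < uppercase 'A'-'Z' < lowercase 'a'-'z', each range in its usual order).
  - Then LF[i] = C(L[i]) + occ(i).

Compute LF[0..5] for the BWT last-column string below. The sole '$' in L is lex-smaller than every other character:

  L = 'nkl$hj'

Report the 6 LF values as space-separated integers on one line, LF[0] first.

Answer: 5 3 4 0 1 2

Derivation:
Char counts: '$':1, 'h':1, 'j':1, 'k':1, 'l':1, 'n':1
C (first-col start): C('$')=0, C('h')=1, C('j')=2, C('k')=3, C('l')=4, C('n')=5
L[0]='n': occ=0, LF[0]=C('n')+0=5+0=5
L[1]='k': occ=0, LF[1]=C('k')+0=3+0=3
L[2]='l': occ=0, LF[2]=C('l')+0=4+0=4
L[3]='$': occ=0, LF[3]=C('$')+0=0+0=0
L[4]='h': occ=0, LF[4]=C('h')+0=1+0=1
L[5]='j': occ=0, LF[5]=C('j')+0=2+0=2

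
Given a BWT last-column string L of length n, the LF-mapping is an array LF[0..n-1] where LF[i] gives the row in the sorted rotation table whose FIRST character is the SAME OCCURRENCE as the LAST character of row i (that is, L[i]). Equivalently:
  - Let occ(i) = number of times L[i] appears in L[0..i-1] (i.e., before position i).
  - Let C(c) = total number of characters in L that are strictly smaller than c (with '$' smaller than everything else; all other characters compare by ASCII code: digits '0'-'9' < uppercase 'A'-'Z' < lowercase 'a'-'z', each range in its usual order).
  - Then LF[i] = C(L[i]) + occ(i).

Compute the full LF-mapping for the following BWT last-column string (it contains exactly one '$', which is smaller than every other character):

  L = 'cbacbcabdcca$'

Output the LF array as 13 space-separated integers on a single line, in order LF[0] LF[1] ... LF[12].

Answer: 7 4 1 8 5 9 2 6 12 10 11 3 0

Derivation:
Char counts: '$':1, 'a':3, 'b':3, 'c':5, 'd':1
C (first-col start): C('$')=0, C('a')=1, C('b')=4, C('c')=7, C('d')=12
L[0]='c': occ=0, LF[0]=C('c')+0=7+0=7
L[1]='b': occ=0, LF[1]=C('b')+0=4+0=4
L[2]='a': occ=0, LF[2]=C('a')+0=1+0=1
L[3]='c': occ=1, LF[3]=C('c')+1=7+1=8
L[4]='b': occ=1, LF[4]=C('b')+1=4+1=5
L[5]='c': occ=2, LF[5]=C('c')+2=7+2=9
L[6]='a': occ=1, LF[6]=C('a')+1=1+1=2
L[7]='b': occ=2, LF[7]=C('b')+2=4+2=6
L[8]='d': occ=0, LF[8]=C('d')+0=12+0=12
L[9]='c': occ=3, LF[9]=C('c')+3=7+3=10
L[10]='c': occ=4, LF[10]=C('c')+4=7+4=11
L[11]='a': occ=2, LF[11]=C('a')+2=1+2=3
L[12]='$': occ=0, LF[12]=C('$')+0=0+0=0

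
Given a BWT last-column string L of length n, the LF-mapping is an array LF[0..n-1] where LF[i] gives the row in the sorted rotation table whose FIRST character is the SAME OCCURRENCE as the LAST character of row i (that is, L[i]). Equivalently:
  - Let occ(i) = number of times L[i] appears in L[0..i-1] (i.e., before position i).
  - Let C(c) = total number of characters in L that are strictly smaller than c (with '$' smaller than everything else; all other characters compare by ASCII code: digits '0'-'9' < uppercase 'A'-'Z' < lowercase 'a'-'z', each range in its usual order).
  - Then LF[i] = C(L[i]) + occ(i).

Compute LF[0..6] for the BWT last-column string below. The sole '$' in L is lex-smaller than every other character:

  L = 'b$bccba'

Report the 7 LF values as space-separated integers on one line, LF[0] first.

Answer: 2 0 3 5 6 4 1

Derivation:
Char counts: '$':1, 'a':1, 'b':3, 'c':2
C (first-col start): C('$')=0, C('a')=1, C('b')=2, C('c')=5
L[0]='b': occ=0, LF[0]=C('b')+0=2+0=2
L[1]='$': occ=0, LF[1]=C('$')+0=0+0=0
L[2]='b': occ=1, LF[2]=C('b')+1=2+1=3
L[3]='c': occ=0, LF[3]=C('c')+0=5+0=5
L[4]='c': occ=1, LF[4]=C('c')+1=5+1=6
L[5]='b': occ=2, LF[5]=C('b')+2=2+2=4
L[6]='a': occ=0, LF[6]=C('a')+0=1+0=1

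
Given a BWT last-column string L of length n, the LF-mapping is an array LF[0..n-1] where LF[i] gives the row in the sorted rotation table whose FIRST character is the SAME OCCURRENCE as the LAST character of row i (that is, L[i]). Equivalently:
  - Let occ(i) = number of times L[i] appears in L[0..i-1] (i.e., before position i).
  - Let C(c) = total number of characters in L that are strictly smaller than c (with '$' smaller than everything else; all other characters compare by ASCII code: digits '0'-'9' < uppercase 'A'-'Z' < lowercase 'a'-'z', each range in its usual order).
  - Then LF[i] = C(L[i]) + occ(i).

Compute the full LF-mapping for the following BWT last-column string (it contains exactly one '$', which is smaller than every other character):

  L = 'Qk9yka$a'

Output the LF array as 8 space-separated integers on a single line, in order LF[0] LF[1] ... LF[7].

Char counts: '$':1, '9':1, 'Q':1, 'a':2, 'k':2, 'y':1
C (first-col start): C('$')=0, C('9')=1, C('Q')=2, C('a')=3, C('k')=5, C('y')=7
L[0]='Q': occ=0, LF[0]=C('Q')+0=2+0=2
L[1]='k': occ=0, LF[1]=C('k')+0=5+0=5
L[2]='9': occ=0, LF[2]=C('9')+0=1+0=1
L[3]='y': occ=0, LF[3]=C('y')+0=7+0=7
L[4]='k': occ=1, LF[4]=C('k')+1=5+1=6
L[5]='a': occ=0, LF[5]=C('a')+0=3+0=3
L[6]='$': occ=0, LF[6]=C('$')+0=0+0=0
L[7]='a': occ=1, LF[7]=C('a')+1=3+1=4

Answer: 2 5 1 7 6 3 0 4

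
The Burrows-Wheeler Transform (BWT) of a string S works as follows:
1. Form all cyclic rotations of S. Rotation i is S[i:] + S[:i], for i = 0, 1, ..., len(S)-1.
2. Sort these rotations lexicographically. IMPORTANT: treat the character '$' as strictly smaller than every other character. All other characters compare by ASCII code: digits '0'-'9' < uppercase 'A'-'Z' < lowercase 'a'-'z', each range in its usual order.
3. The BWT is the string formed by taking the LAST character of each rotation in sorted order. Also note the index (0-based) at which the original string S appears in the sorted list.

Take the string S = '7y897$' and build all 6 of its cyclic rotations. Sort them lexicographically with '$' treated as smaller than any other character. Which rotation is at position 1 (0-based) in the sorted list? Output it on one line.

Answer: 7$7y89

Derivation:
All 6 rotations (rotation i = S[i:]+S[:i]):
  rot[0] = 7y897$
  rot[1] = y897$7
  rot[2] = 897$7y
  rot[3] = 97$7y8
  rot[4] = 7$7y89
  rot[5] = $7y897
Sorted (with $ < everything):
  sorted[0] = $7y897
  sorted[1] = 7$7y89
  sorted[2] = 7y897$
  sorted[3] = 897$7y
  sorted[4] = 97$7y8
  sorted[5] = y897$7
sorted[1] = 7$7y89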